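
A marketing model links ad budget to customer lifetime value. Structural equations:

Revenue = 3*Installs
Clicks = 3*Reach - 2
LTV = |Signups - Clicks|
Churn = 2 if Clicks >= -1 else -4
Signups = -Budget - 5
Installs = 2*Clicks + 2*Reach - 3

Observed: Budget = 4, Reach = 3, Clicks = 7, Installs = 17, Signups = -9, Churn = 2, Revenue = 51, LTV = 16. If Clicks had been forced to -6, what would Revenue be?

-27

The intervention breaks the incoming arrows to Clicks: Clicks = 3*Reach - 2 no longer applies, and Clicks = -6.
Installs = 2*Clicks + 2*Reach - 3  [with Clicks=-6, Reach=3]  = -9
Revenue = 3*Installs  [with Installs=-9]  = -27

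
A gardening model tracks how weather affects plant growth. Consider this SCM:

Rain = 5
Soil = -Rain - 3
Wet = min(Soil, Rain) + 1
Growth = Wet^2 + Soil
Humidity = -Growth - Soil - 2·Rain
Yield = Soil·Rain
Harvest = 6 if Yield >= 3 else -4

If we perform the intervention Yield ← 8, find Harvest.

6

Intervening sets Yield = 8 and removes its equation (Yield = Soil·Rain).
Harvest = 6 if Yield >= 3 else -4  [with Yield=8]  = 6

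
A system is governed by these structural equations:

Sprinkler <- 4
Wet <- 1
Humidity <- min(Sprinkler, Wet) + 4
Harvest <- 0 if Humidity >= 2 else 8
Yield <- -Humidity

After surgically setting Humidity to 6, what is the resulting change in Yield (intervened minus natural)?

The intervention breaks the incoming arrows to Humidity: Humidity <- min(Sprinkler, Wet) + 4 no longer applies, and Humidity = 6.
Yield = -Humidity  [with Humidity=6]  = -6
Without intervention: Humidity = min(Sprinkler, Wet) + 4  [with Sprinkler=4, Wet=1]  = 5; Yield = -Humidity  [with Humidity=5]  = -5.
Change = -6 − (-5) = -1.

-1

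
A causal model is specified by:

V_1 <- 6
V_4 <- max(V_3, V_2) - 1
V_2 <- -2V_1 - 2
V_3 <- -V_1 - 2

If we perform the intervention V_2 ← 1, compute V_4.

0

Under do(V_2=1), the mechanism V_2 <- -2V_1 - 2 is discarded; V_2 is fixed at 1.
V_3 = -V_1 - 2  [with V_1=6]  = -8
V_4 = max(V_3, V_2) - 1  [with V_3=-8, V_2=1]  = 0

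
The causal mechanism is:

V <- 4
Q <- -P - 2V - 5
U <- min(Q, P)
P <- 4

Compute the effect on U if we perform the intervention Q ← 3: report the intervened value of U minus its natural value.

The intervention breaks the incoming arrows to Q: Q <- -P - 2V - 5 no longer applies, and Q = 3.
U = min(Q, P)  [with Q=3, P=4]  = 3
Without intervention: Q = -P - 2V - 5  [with P=4, V=4]  = -17; U = min(Q, P)  [with Q=-17, P=4]  = -17.
Change = 3 − (-17) = 20.

20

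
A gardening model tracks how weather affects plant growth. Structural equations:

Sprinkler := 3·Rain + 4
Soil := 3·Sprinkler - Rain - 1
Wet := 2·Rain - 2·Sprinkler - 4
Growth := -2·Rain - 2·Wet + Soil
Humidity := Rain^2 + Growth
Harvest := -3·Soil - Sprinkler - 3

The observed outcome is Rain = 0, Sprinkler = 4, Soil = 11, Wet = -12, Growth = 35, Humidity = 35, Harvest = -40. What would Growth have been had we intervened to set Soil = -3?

do(Soil=-3) replaces the equation Soil := 3·Sprinkler - Rain - 1 with the constant Soil = -3.
Sprinkler = 3·Rain + 4  [with Rain=0]  = 4
Wet = 2·Rain - 2·Sprinkler - 4  [with Rain=0, Sprinkler=4]  = -12
Growth = -2·Rain - 2·Wet + Soil  [with Rain=0, Wet=-12, Soil=-3]  = 21

21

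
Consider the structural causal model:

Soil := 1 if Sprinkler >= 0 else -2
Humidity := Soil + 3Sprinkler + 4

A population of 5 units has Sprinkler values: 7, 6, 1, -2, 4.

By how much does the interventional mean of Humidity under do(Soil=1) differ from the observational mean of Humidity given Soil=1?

-3.9

Under do(Soil=1), Soil's equation is replaced by Soil=1 for every unit. Per-unit Humidity: 26, 23, 8, -1, 17. Mean = 14.6.
E[Humidity|Soil=1] averages over only the 4 units with Soil=1 (Sprinkler = 7, 6, 1, 4): Humidity = 26, 23, 8, 17, mean 18.5.
Difference = 14.6 − 18.5 = -3.9.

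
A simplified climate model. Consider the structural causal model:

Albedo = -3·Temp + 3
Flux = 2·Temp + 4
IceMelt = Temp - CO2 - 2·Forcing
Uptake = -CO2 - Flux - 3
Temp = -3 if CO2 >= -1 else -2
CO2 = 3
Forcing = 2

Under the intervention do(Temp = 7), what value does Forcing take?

Under do(Temp=7), the mechanism Temp = -3 if CO2 >= -1 else -2 is discarded; Temp is fixed at 7.
Since Forcing is not a descendant of the intervened variable, it is unaffected.

2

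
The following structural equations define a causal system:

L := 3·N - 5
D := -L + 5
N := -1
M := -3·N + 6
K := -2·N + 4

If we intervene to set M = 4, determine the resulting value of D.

do(M=4) replaces the equation M := -3·N + 6 with the constant M = 4.
Since D is not a descendant of the intervened variable, it is unaffected.
L = 3·N - 5  [with N=-1]  = -8
D = -L + 5  [with L=-8]  = 13

13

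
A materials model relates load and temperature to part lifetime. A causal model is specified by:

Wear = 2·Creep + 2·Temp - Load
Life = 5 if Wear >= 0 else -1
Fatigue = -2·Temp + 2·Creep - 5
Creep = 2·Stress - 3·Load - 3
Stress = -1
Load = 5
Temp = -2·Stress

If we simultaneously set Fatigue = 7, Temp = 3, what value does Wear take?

Under do(Fatigue = 7, Temp = 3), each intervened variable's structural equation is replaced by its fixed value.
Creep = 2·Stress - 3·Load - 3  [with Stress=-1, Load=5]  = -20
Wear = 2·Creep + 2·Temp - Load  [with Creep=-20, Temp=3, Load=5]  = -39

-39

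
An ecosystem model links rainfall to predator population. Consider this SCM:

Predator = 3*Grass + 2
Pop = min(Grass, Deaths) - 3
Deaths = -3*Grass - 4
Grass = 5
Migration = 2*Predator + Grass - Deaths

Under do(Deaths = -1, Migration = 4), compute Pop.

-4

Setting Deaths = -1, Migration = 4 by intervention discards those variables' equations.
Pop = min(Grass, Deaths) - 3  [with Grass=5, Deaths=-1]  = -4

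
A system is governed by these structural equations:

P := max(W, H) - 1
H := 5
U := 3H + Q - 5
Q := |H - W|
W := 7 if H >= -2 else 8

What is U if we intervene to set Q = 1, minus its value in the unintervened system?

-1

The intervention breaks the incoming arrows to Q: Q := |H - W| no longer applies, and Q = 1.
U = 3H + Q - 5  [with H=5, Q=1]  = 11
Without intervention: W = 7 if H >= -2 else 8  [with H=5]  = 7; Q = |H - W|  [with H=5, W=7]  = 2; U = 3H + Q - 5  [with H=5, Q=2]  = 12.
Change = 11 − 12 = -1.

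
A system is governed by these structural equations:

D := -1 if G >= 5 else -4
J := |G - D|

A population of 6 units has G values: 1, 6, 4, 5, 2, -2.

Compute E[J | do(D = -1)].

Under do(D=-1), D's equation is replaced by D=-1 for every unit. Per-unit J: 2, 7, 5, 6, 3, 1. Mean = 4.

4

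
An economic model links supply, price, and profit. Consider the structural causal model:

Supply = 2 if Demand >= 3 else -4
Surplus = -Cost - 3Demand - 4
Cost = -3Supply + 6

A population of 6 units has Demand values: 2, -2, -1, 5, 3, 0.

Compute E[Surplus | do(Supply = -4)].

Every unit gets Supply=-4 under the intervention. Surplus values become -28, -16, -19, -37, -31, -22; E[Surplus|do(Supply=-4)] = -25.5.

-25.5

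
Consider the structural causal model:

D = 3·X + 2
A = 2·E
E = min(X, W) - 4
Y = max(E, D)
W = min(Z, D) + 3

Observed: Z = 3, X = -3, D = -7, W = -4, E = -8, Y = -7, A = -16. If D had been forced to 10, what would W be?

The intervention breaks the incoming arrows to D: D = 3·X + 2 no longer applies, and D = 10.
W = min(Z, D) + 3  [with Z=3, D=10]  = 6

6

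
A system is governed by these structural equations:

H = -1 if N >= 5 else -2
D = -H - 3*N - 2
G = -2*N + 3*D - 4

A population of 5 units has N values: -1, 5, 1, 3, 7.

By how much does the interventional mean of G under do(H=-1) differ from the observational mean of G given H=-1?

33

Under do(H=-1), H's equation is replaced by H=-1 for every unit. Per-unit G: 4, -62, -18, -40, -84. Mean = -40.
Conditioning on H=-1 selects the 2 unit(s) with N ∈ {5, 7}. Their G values: -62, -84. Mean = -73.
Difference = -40 − (-73) = 33.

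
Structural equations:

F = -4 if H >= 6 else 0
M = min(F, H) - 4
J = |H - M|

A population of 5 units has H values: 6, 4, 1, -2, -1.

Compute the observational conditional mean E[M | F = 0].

-4.75

Observing F=0 restricts to units where F's equation naturally yields 0: H ∈ {4, 1, -2, -1}. In that subpopulation M = -4, -4, -6, -5, mean -4.75.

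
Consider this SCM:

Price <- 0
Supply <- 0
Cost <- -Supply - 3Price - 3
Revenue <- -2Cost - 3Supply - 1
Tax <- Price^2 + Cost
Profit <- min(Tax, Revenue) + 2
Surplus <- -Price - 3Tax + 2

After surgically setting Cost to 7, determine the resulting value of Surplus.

-19

The intervention breaks the incoming arrows to Cost: Cost <- -Supply - 3Price - 3 no longer applies, and Cost = 7.
Tax = Price^2 + Cost  [with Price=0, Cost=7]  = 7
Surplus = -Price - 3Tax + 2  [with Price=0, Tax=7]  = -19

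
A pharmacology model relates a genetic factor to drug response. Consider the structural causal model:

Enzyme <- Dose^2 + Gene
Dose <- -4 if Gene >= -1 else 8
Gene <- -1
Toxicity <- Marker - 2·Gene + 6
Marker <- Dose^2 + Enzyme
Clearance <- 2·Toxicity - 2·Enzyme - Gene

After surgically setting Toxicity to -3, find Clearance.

-35

The intervention breaks the incoming arrows to Toxicity: Toxicity <- Marker - 2·Gene + 6 no longer applies, and Toxicity = -3.
Dose = -4 if Gene >= -1 else 8  [with Gene=-1]  = -4
Enzyme = Dose^2 + Gene  [with Dose=-4, Gene=-1]  = 15
Clearance = 2·Toxicity - 2·Enzyme - Gene  [with Toxicity=-3, Enzyme=15, Gene=-1]  = -35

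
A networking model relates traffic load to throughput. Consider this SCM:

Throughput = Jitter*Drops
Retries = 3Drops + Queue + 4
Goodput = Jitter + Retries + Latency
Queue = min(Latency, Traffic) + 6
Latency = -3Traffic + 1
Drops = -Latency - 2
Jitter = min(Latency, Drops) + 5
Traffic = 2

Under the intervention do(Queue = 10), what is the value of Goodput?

18

The intervention breaks the incoming arrows to Queue: Queue = min(Latency, Traffic) + 6 no longer applies, and Queue = 10.
Latency = -3Traffic + 1  [with Traffic=2]  = -5
Drops = -Latency - 2  [with Latency=-5]  = 3
Retries = 3Drops + Queue + 4  [with Drops=3, Queue=10]  = 23
Jitter = min(Latency, Drops) + 5  [with Latency=-5, Drops=3]  = 0
Goodput = Jitter + Retries + Latency  [with Jitter=0, Retries=23, Latency=-5]  = 18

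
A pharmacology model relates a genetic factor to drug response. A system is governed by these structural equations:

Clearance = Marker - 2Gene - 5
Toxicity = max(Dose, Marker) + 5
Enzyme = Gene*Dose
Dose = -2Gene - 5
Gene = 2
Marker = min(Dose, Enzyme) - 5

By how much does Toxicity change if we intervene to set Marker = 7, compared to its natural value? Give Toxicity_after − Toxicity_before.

16

Intervening sets Marker = 7 and removes its equation (Marker = min(Dose, Enzyme) - 5).
Dose = -2Gene - 5  [with Gene=2]  = -9
Toxicity = max(Dose, Marker) + 5  [with Dose=-9, Marker=7]  = 12
Without intervention: Dose = -2Gene - 5  [with Gene=2]  = -9; Enzyme = Gene*Dose  [with Gene=2, Dose=-9]  = -18; Marker = min(Dose, Enzyme) - 5  [with Dose=-9, Enzyme=-18]  = -23; Toxicity = max(Dose, Marker) + 5  [with Dose=-9, Marker=-23]  = -4.
Change = 12 − (-4) = 16.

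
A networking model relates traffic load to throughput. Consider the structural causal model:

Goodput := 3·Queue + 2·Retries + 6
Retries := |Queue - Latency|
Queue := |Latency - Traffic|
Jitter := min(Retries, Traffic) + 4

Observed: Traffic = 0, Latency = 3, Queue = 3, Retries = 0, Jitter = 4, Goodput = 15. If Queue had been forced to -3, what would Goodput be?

9

The intervention breaks the incoming arrows to Queue: Queue := |Latency - Traffic| no longer applies, and Queue = -3.
Retries = |Queue - Latency|  [with Queue=-3, Latency=3]  = 6
Goodput = 3·Queue + 2·Retries + 6  [with Queue=-3, Retries=6]  = 9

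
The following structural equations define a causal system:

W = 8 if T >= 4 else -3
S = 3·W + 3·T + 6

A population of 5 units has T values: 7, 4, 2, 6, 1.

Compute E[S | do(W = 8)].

Every unit gets W=8 under the intervention. S values become 51, 42, 36, 48, 33; E[S|do(W=8)] = 42.

42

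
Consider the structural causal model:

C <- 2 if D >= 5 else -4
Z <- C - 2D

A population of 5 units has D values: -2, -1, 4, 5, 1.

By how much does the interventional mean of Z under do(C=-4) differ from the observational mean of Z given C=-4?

Every unit gets C=-4 under the intervention. Z values become 0, -2, -12, -14, -6; E[Z|do(C=-4)] = -6.8.
Observing C=-4 restricts to units where C's equation naturally yields -4: D ∈ {-2, -1, 4, 1}. In that subpopulation Z = 0, -2, -12, -6, mean -5.
Difference = -6.8 − (-5) = -1.8.

-1.8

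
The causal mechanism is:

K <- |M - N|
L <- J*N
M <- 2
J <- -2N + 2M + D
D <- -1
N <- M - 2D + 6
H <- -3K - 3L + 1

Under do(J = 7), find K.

Under do(J=7), the mechanism J <- -2N + 2M + D is discarded; J is fixed at 7.
Since K is not a descendant of the intervened variable, it is unaffected.
N = M - 2D + 6  [with M=2, D=-1]  = 10
K = |M - N|  [with M=2, N=10]  = 8

8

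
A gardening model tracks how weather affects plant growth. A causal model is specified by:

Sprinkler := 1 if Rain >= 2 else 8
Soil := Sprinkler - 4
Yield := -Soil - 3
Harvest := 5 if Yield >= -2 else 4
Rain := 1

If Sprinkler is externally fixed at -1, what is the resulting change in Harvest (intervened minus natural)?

do(Sprinkler=-1) replaces the equation Sprinkler := 1 if Rain >= 2 else 8 with the constant Sprinkler = -1.
Soil = Sprinkler - 4  [with Sprinkler=-1]  = -5
Yield = -Soil - 3  [with Soil=-5]  = 2
Harvest = 5 if Yield >= -2 else 4  [with Yield=2]  = 5
Without intervention: Sprinkler = 1 if Rain >= 2 else 8  [with Rain=1]  = 8; Soil = Sprinkler - 4  [with Sprinkler=8]  = 4; Yield = -Soil - 3  [with Soil=4]  = -7; Harvest = 5 if Yield >= -2 else 4  [with Yield=-7]  = 4.
Change = 5 − 4 = 1.

1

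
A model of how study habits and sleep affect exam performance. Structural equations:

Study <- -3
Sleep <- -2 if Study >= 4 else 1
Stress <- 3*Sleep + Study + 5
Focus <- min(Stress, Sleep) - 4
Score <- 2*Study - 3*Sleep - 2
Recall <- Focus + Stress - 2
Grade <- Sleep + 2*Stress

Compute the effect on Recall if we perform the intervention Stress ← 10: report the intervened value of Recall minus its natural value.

5

The intervention breaks the incoming arrows to Stress: Stress <- 3*Sleep + Study + 5 no longer applies, and Stress = 10.
Sleep = -2 if Study >= 4 else 1  [with Study=-3]  = 1
Focus = min(Stress, Sleep) - 4  [with Stress=10, Sleep=1]  = -3
Recall = Focus + Stress - 2  [with Focus=-3, Stress=10]  = 5
Without intervention: Sleep = -2 if Study >= 4 else 1  [with Study=-3]  = 1; Stress = 3*Sleep + Study + 5  [with Sleep=1, Study=-3]  = 5; Focus = min(Stress, Sleep) - 4  [with Stress=5, Sleep=1]  = -3; Recall = Focus + Stress - 2  [with Focus=-3, Stress=5]  = 0.
Change = 5 − 0 = 5.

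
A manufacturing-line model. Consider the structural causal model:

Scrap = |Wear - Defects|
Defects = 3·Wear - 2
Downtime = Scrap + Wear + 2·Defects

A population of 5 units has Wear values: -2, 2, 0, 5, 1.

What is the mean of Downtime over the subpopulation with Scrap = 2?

Conditioning on Scrap=2 selects the 2 unit(s) with Wear ∈ {2, 0}. Their Downtime values: 12, -2. Mean = 5.

5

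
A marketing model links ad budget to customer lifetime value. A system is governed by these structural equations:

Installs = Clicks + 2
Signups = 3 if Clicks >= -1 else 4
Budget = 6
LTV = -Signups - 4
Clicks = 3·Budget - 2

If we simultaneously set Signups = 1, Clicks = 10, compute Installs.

12

Setting Signups = 1, Clicks = 10 by intervention discards those variables' equations.
Installs = Clicks + 2  [with Clicks=10]  = 12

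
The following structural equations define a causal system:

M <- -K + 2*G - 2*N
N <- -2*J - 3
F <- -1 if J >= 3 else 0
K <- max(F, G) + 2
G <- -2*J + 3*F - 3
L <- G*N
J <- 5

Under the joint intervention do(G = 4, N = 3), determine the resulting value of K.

6

Setting G = 4, N = 3 by intervention discards those variables' equations.
F = -1 if J >= 3 else 0  [with J=5]  = -1
K = max(F, G) + 2  [with F=-1, G=4]  = 6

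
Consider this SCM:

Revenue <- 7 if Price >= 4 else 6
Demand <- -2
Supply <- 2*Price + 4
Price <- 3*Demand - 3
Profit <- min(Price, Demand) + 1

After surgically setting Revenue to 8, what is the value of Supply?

Under do(Revenue=8), the mechanism Revenue <- 7 if Price >= 4 else 6 is discarded; Revenue is fixed at 8.
Since Supply is not a descendant of the intervened variable, it is unaffected.
Price = 3*Demand - 3  [with Demand=-2]  = -9
Supply = 2*Price + 4  [with Price=-9]  = -14

-14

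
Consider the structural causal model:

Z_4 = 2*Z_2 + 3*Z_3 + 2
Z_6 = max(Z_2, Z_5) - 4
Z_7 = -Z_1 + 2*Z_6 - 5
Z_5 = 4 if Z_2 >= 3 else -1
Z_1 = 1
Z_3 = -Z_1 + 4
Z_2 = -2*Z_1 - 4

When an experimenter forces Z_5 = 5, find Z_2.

Under do(Z_5=5), the mechanism Z_5 = 4 if Z_2 >= 3 else -1 is discarded; Z_5 is fixed at 5.
No directed path runs from Z_5 to Z_2, so Z_2 keeps its natural value.
Z_2 = -2*Z_1 - 4  [with Z_1=1]  = -6

-6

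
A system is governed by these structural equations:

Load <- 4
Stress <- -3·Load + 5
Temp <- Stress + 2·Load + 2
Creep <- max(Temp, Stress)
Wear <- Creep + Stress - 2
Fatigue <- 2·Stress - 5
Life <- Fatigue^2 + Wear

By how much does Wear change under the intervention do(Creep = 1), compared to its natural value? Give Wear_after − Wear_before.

Intervening sets Creep = 1 and removes its equation (Creep <- max(Temp, Stress)).
Stress = -3·Load + 5  [with Load=4]  = -7
Wear = Creep + Stress - 2  [with Creep=1, Stress=-7]  = -8
Without intervention: Stress = -3·Load + 5  [with Load=4]  = -7; Temp = Stress + 2·Load + 2  [with Stress=-7, Load=4]  = 3; Creep = max(Temp, Stress)  [with Temp=3, Stress=-7]  = 3; Wear = Creep + Stress - 2  [with Creep=3, Stress=-7]  = -6.
Change = -8 − (-6) = -2.

-2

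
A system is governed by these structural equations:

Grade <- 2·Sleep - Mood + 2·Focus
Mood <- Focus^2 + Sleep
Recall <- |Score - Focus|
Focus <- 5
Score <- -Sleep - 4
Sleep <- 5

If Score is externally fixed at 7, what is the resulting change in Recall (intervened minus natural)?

-12

do(Score=7) replaces the equation Score <- -Sleep - 4 with the constant Score = 7.
Recall = |Score - Focus|  [with Score=7, Focus=5]  = 2
Without intervention: Score = -Sleep - 4  [with Sleep=5]  = -9; Recall = |Score - Focus|  [with Score=-9, Focus=5]  = 14.
Change = 2 − 14 = -12.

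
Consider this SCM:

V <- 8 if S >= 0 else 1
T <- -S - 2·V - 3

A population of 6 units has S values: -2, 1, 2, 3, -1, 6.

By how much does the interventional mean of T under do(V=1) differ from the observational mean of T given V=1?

-3

Every unit gets V=1 under the intervention. T values become -3, -6, -7, -8, -4, -11; E[T|do(V=1)] = -6.5.
Observing V=1 restricts to units where V's equation naturally yields 1: S ∈ {-2, -1}. In that subpopulation T = -3, -4, mean -3.5.
Difference = -6.5 − (-3.5) = -3.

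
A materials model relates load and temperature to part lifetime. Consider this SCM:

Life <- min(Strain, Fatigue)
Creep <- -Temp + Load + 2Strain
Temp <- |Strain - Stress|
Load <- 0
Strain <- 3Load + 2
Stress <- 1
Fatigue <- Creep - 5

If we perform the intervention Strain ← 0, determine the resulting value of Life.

The intervention breaks the incoming arrows to Strain: Strain <- 3Load + 2 no longer applies, and Strain = 0.
Temp = |Strain - Stress|  [with Strain=0, Stress=1]  = 1
Creep = -Temp + Load + 2Strain  [with Temp=1, Load=0, Strain=0]  = -1
Fatigue = Creep - 5  [with Creep=-1]  = -6
Life = min(Strain, Fatigue)  [with Strain=0, Fatigue=-6]  = -6

-6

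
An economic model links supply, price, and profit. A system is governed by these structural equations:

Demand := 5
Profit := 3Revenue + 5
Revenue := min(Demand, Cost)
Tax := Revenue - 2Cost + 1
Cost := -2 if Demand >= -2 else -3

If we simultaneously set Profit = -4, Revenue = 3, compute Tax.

8

Under do(Profit = -4, Revenue = 3), each intervened variable's structural equation is replaced by its fixed value.
Cost = -2 if Demand >= -2 else -3  [with Demand=5]  = -2
Tax = Revenue - 2Cost + 1  [with Revenue=3, Cost=-2]  = 8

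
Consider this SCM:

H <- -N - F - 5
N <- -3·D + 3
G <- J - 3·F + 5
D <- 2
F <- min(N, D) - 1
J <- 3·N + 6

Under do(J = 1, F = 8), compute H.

-10

Under do(J = 1, F = 8), each intervened variable's structural equation is replaced by its fixed value.
N = -3·D + 3  [with D=2]  = -3
H = -N - F - 5  [with N=-3, F=8]  = -10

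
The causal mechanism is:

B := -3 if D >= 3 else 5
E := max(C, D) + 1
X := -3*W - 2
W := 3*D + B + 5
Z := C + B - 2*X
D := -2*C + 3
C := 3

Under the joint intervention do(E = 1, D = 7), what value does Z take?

The joint intervention fixes E = 1, D = 7, removing each variable's own equation.
B = -3 if D >= 3 else 5  [with D=7]  = -3
W = 3*D + B + 5  [with D=7, B=-3]  = 23
X = -3*W - 2  [with W=23]  = -71
Z = C + B - 2*X  [with C=3, B=-3, X=-71]  = 142

142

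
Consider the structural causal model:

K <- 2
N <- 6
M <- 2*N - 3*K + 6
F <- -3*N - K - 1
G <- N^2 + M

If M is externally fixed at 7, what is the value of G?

do(M=7) replaces the equation M <- 2*N - 3*K + 6 with the constant M = 7.
G = N^2 + M  [with N=6, M=7]  = 43

43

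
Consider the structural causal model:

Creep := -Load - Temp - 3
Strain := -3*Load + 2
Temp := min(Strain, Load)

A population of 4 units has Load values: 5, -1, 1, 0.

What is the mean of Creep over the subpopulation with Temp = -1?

E[Creep|Temp=-1] averages over only the 2 units with Temp=-1 (Load = -1, 1): Creep = -1, -3, mean -2.

-2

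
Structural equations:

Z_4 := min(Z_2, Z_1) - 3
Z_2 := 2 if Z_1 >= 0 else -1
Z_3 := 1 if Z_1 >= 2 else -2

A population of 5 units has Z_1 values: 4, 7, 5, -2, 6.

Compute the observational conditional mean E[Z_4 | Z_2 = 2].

Observing Z_2=2 restricts to units where Z_2's equation naturally yields 2: Z_1 ∈ {4, 7, 5, 6}. In that subpopulation Z_4 = -1, -1, -1, -1, mean -1.

-1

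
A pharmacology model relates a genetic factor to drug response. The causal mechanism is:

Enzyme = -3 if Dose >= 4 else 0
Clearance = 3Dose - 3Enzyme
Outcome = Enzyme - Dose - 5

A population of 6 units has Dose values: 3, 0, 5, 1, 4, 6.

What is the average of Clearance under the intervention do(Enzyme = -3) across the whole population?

do(Enzyme=-3) breaks Enzyme's dependence on Dose. With Enzyme=-3 fixed, Clearance across the units is 18, 9, 24, 12, 21, 27, mean 18.5.

18.5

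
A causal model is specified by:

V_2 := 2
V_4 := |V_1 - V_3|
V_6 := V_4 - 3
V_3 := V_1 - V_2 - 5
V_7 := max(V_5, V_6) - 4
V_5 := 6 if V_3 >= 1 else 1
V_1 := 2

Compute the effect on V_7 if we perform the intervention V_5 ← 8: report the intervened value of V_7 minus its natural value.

Under do(V_5=8), the mechanism V_5 := 6 if V_3 >= 1 else 1 is discarded; V_5 is fixed at 8.
V_3 = V_1 - V_2 - 5  [with V_1=2, V_2=2]  = -5
V_4 = |V_1 - V_3|  [with V_1=2, V_3=-5]  = 7
V_6 = V_4 - 3  [with V_4=7]  = 4
V_7 = max(V_5, V_6) - 4  [with V_5=8, V_6=4]  = 4
Without intervention: V_3 = V_1 - V_2 - 5  [with V_1=2, V_2=2]  = -5; V_4 = |V_1 - V_3|  [with V_1=2, V_3=-5]  = 7; V_5 = 6 if V_3 >= 1 else 1  [with V_3=-5]  = 1; V_6 = V_4 - 3  [with V_4=7]  = 4; V_7 = max(V_5, V_6) - 4  [with V_5=1, V_6=4]  = 0.
Change = 4 − 0 = 4.

4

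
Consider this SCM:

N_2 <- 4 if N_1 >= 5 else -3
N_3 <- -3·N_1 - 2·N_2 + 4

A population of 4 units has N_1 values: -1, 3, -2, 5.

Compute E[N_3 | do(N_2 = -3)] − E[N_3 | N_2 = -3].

Every unit gets N_2=-3 under the intervention. N_3 values become 13, 1, 16, -5; E[N_3|do(N_2=-3)] = 6.25.
Conditioning on N_2=-3 selects the 3 unit(s) with N_1 ∈ {-1, 3, -2}. Their N_3 values: 13, 1, 16. Mean = 10.
Difference = 6.25 − 10 = -3.75.

-3.75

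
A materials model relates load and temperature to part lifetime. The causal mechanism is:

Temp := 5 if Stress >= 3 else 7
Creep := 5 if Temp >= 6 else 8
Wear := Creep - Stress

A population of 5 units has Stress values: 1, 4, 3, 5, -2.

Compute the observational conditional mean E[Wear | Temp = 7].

5.5

E[Wear|Temp=7] averages over only the 2 units with Temp=7 (Stress = 1, -2): Wear = 4, 7, mean 5.5.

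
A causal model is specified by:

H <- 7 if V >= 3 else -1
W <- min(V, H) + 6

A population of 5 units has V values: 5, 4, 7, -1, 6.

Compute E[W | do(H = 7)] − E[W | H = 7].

-1.3

do(H=7) breaks H's dependence on V. With H=7 fixed, W across the units is 11, 10, 13, 5, 12, mean 10.2.
E[W|H=7] averages over only the 4 units with H=7 (V = 5, 4, 7, 6): W = 11, 10, 13, 12, mean 11.5.
Difference = 10.2 − 11.5 = -1.3.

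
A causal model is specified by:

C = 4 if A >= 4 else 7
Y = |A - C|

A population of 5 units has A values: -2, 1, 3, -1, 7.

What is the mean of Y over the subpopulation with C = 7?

Conditioning on C=7 selects the 4 unit(s) with A ∈ {-2, 1, 3, -1}. Their Y values: 9, 6, 4, 8. Mean = 6.75.

6.75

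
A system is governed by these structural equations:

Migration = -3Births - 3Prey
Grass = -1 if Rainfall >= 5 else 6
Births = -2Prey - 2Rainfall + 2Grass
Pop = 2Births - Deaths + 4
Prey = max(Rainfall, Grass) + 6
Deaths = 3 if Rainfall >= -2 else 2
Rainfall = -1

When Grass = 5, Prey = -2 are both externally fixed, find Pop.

33

Under do(Grass = 5, Prey = -2), each intervened variable's structural equation is replaced by its fixed value.
Births = -2Prey - 2Rainfall + 2Grass  [with Prey=-2, Rainfall=-1, Grass=5]  = 16
Deaths = 3 if Rainfall >= -2 else 2  [with Rainfall=-1]  = 3
Pop = 2Births - Deaths + 4  [with Births=16, Deaths=3]  = 33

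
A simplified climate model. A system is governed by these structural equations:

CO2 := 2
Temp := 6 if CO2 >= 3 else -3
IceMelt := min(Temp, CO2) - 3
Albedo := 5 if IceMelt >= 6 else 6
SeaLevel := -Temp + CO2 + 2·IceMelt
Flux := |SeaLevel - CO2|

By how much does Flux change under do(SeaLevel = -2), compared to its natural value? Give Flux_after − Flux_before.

-5

The intervention breaks the incoming arrows to SeaLevel: SeaLevel := -Temp + CO2 + 2·IceMelt no longer applies, and SeaLevel = -2.
Flux = |SeaLevel - CO2|  [with SeaLevel=-2, CO2=2]  = 4
Without intervention: Temp = 6 if CO2 >= 3 else -3  [with CO2=2]  = -3; IceMelt = min(Temp, CO2) - 3  [with Temp=-3, CO2=2]  = -6; SeaLevel = -Temp + CO2 + 2·IceMelt  [with Temp=-3, CO2=2, IceMelt=-6]  = -7; Flux = |SeaLevel - CO2|  [with SeaLevel=-7, CO2=2]  = 9.
Change = 4 − 9 = -5.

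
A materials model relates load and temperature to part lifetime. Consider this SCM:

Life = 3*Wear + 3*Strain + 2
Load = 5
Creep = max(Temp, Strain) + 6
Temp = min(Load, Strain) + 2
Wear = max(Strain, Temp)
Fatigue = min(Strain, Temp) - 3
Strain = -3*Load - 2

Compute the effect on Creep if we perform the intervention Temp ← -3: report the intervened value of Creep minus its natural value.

The intervention breaks the incoming arrows to Temp: Temp = min(Load, Strain) + 2 no longer applies, and Temp = -3.
Strain = -3*Load - 2  [with Load=5]  = -17
Creep = max(Temp, Strain) + 6  [with Temp=-3, Strain=-17]  = 3
Without intervention: Strain = -3*Load - 2  [with Load=5]  = -17; Temp = min(Load, Strain) + 2  [with Load=5, Strain=-17]  = -15; Creep = max(Temp, Strain) + 6  [with Temp=-15, Strain=-17]  = -9.
Change = 3 − (-9) = 12.

12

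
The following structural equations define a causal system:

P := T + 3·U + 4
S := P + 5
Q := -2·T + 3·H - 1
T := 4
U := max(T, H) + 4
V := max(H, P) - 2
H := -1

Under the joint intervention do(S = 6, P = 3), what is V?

1

Setting S = 6, P = 3 by intervention discards those variables' equations.
V = max(H, P) - 2  [with H=-1, P=3]  = 1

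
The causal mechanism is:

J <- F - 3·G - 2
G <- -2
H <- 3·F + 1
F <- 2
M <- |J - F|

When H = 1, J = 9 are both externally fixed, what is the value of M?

The joint intervention fixes H = 1, J = 9, removing each variable's own equation.
M = |J - F|  [with J=9, F=2]  = 7

7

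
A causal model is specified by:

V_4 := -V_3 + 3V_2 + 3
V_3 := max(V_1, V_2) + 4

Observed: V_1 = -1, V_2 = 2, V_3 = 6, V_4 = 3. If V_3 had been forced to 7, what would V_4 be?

The intervention breaks the incoming arrows to V_3: V_3 := max(V_1, V_2) + 4 no longer applies, and V_3 = 7.
V_4 = -V_3 + 3V_2 + 3  [with V_3=7, V_2=2]  = 2

2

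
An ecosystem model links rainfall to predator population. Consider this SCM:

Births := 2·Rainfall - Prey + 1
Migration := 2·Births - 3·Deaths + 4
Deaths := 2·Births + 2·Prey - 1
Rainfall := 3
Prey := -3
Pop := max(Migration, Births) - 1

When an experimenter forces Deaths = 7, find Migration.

3

Intervening sets Deaths = 7 and removes its equation (Deaths := 2·Births + 2·Prey - 1).
Births = 2·Rainfall - Prey + 1  [with Rainfall=3, Prey=-3]  = 10
Migration = 2·Births - 3·Deaths + 4  [with Births=10, Deaths=7]  = 3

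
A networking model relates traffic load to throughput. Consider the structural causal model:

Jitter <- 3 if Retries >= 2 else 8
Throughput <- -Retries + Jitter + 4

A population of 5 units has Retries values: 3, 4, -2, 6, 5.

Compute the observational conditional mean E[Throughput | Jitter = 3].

Conditioning on Jitter=3 selects the 4 unit(s) with Retries ∈ {3, 4, 6, 5}. Their Throughput values: 4, 3, 1, 2. Mean = 2.5.

2.5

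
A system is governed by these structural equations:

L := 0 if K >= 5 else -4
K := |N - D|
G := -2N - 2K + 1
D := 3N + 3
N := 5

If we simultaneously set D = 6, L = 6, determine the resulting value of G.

The joint intervention fixes D = 6, L = 6, removing each variable's own equation.
K = |N - D|  [with N=5, D=6]  = 1
G = -2N - 2K + 1  [with N=5, K=1]  = -11

-11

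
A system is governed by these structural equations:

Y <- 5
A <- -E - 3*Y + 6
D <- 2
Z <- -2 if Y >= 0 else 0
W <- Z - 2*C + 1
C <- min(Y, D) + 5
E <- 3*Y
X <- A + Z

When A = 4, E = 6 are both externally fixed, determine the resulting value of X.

2

The joint intervention fixes A = 4, E = 6, removing each variable's own equation.
Z = -2 if Y >= 0 else 0  [with Y=5]  = -2
X = A + Z  [with A=4, Z=-2]  = 2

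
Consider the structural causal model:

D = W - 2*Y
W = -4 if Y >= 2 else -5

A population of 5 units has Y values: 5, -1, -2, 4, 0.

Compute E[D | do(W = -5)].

Every unit gets W=-5 under the intervention. D values become -15, -3, -1, -13, -5; E[D|do(W=-5)] = -7.4.

-7.4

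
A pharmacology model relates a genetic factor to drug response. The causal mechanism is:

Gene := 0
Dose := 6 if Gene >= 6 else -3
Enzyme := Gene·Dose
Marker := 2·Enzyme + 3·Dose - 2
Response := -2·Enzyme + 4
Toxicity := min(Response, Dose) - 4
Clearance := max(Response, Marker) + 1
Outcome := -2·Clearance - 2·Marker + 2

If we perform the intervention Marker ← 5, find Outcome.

do(Marker=5) replaces the equation Marker := 2·Enzyme + 3·Dose - 2 with the constant Marker = 5.
Dose = 6 if Gene >= 6 else -3  [with Gene=0]  = -3
Enzyme = Gene·Dose  [with Gene=0, Dose=-3]  = 0
Response = -2·Enzyme + 4  [with Enzyme=0]  = 4
Clearance = max(Response, Marker) + 1  [with Response=4, Marker=5]  = 6
Outcome = -2·Clearance - 2·Marker + 2  [with Clearance=6, Marker=5]  = -20

-20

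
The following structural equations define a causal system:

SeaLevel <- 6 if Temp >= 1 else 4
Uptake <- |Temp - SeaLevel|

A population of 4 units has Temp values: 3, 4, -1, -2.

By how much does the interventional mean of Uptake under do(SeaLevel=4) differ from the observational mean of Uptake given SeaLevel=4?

-2.5

Every unit gets SeaLevel=4 under the intervention. Uptake values become 1, 0, 5, 6; E[Uptake|do(SeaLevel=4)] = 3.
Conditioning on SeaLevel=4 selects the 2 unit(s) with Temp ∈ {-1, -2}. Their Uptake values: 5, 6. Mean = 5.5.
Difference = 3 − 5.5 = -2.5.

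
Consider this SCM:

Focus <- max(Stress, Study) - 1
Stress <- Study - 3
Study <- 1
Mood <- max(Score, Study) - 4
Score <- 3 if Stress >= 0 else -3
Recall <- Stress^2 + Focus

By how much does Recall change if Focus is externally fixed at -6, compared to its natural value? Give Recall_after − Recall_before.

The intervention breaks the incoming arrows to Focus: Focus <- max(Stress, Study) - 1 no longer applies, and Focus = -6.
Stress = Study - 3  [with Study=1]  = -2
Recall = Stress^2 + Focus  [with Stress=-2, Focus=-6]  = -2
Without intervention: Stress = Study - 3  [with Study=1]  = -2; Focus = max(Stress, Study) - 1  [with Stress=-2, Study=1]  = 0; Recall = Stress^2 + Focus  [with Stress=-2, Focus=0]  = 4.
Change = -2 − 4 = -6.

-6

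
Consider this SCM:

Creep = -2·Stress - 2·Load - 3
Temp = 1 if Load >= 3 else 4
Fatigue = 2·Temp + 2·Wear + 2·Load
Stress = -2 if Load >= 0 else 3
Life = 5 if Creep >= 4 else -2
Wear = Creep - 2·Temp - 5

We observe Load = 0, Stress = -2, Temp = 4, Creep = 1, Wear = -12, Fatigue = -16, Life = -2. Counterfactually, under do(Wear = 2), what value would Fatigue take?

12

The intervention breaks the incoming arrows to Wear: Wear = Creep - 2·Temp - 5 no longer applies, and Wear = 2.
Temp = 1 if Load >= 3 else 4  [with Load=0]  = 4
Fatigue = 2·Temp + 2·Wear + 2·Load  [with Temp=4, Wear=2, Load=0]  = 12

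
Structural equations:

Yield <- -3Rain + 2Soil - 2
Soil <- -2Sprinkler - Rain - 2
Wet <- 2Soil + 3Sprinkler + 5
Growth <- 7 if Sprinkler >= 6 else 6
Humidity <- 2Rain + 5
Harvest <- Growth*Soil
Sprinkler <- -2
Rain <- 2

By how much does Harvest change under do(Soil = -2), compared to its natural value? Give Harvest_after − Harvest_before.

The intervention breaks the incoming arrows to Soil: Soil <- -2Sprinkler - Rain - 2 no longer applies, and Soil = -2.
Growth = 7 if Sprinkler >= 6 else 6  [with Sprinkler=-2]  = 6
Harvest = Growth*Soil  [with Growth=6, Soil=-2]  = -12
Without intervention: Soil = -2Sprinkler - Rain - 2  [with Sprinkler=-2, Rain=2]  = 0; Growth = 7 if Sprinkler >= 6 else 6  [with Sprinkler=-2]  = 6; Harvest = Growth*Soil  [with Growth=6, Soil=0]  = 0.
Change = -12 − 0 = -12.

-12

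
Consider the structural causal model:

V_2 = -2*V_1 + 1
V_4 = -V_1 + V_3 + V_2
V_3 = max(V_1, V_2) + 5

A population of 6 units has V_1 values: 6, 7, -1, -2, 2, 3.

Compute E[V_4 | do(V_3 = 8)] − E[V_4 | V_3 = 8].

Every unit gets V_3=8 under the intervention. V_4 values become -9, -12, 12, 15, 3, 0; E[V_4|do(V_3=8)] = 1.5.
E[V_4|V_3=8] averages over only the 2 units with V_3=8 (V_1 = -1, 3): V_4 = 12, 0, mean 6.
Difference = 1.5 − 6 = -4.5.

-4.5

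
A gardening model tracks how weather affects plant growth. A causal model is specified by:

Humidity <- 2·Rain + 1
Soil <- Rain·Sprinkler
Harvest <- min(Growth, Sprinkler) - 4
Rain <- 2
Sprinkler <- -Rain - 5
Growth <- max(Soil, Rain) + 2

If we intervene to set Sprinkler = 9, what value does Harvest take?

Under do(Sprinkler=9), the mechanism Sprinkler <- -Rain - 5 is discarded; Sprinkler is fixed at 9.
Soil = Rain·Sprinkler  [with Rain=2, Sprinkler=9]  = 18
Growth = max(Soil, Rain) + 2  [with Soil=18, Rain=2]  = 20
Harvest = min(Growth, Sprinkler) - 4  [with Growth=20, Sprinkler=9]  = 5

5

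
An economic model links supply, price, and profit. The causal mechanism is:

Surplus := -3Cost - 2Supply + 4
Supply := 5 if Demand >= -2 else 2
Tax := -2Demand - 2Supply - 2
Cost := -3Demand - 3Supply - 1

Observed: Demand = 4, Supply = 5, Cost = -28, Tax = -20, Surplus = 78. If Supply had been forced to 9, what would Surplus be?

106

do(Supply=9) replaces the equation Supply := 5 if Demand >= -2 else 2 with the constant Supply = 9.
Cost = -3Demand - 3Supply - 1  [with Demand=4, Supply=9]  = -40
Surplus = -3Cost - 2Supply + 4  [with Cost=-40, Supply=9]  = 106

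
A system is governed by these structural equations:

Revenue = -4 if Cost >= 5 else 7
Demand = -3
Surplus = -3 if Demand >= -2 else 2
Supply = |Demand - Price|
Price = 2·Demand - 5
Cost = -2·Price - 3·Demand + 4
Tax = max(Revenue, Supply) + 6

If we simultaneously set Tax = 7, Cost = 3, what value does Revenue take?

7

Setting Tax = 7, Cost = 3 by intervention discards those variables' equations.
Revenue = -4 if Cost >= 5 else 7  [with Cost=3]  = 7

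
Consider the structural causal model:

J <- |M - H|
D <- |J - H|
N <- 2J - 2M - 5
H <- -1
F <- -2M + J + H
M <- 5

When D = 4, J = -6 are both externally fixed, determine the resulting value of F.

-17

The joint intervention fixes D = 4, J = -6, removing each variable's own equation.
F = -2M + J + H  [with M=5, J=-6, H=-1]  = -17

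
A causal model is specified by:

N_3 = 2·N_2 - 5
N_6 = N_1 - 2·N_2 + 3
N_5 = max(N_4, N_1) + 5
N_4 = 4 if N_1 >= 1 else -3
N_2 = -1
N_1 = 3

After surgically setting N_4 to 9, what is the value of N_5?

Intervening sets N_4 = 9 and removes its equation (N_4 = 4 if N_1 >= 1 else -3).
N_5 = max(N_4, N_1) + 5  [with N_4=9, N_1=3]  = 14

14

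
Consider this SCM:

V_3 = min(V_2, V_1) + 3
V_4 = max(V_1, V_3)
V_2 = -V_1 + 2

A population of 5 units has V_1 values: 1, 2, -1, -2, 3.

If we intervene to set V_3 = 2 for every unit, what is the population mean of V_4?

Under do(V_3=2), V_3's equation is replaced by V_3=2 for every unit. Per-unit V_4: 2, 2, 2, 2, 3. Mean = 2.2.

2.2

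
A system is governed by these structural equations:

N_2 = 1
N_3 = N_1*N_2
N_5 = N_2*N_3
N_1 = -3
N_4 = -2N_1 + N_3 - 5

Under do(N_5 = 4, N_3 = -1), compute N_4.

Under do(N_5 = 4, N_3 = -1), each intervened variable's structural equation is replaced by its fixed value.
N_4 = -2N_1 + N_3 - 5  [with N_1=-3, N_3=-1]  = 0

0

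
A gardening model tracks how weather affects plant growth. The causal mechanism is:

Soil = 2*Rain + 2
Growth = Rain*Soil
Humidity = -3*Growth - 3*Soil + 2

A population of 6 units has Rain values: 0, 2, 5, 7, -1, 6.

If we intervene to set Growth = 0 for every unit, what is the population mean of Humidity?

-23

do(Growth=0) breaks Growth's dependence on Rain. With Growth=0 fixed, Humidity across the units is -4, -16, -34, -46, 2, -40, mean -23.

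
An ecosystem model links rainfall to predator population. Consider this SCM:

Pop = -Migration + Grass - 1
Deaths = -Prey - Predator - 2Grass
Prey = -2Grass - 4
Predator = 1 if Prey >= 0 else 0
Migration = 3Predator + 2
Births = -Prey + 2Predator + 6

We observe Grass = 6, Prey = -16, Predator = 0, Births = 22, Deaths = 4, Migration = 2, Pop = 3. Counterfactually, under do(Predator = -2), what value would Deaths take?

do(Predator=-2) replaces the equation Predator = 1 if Prey >= 0 else 0 with the constant Predator = -2.
Prey = -2Grass - 4  [with Grass=6]  = -16
Deaths = -Prey - Predator - 2Grass  [with Prey=-16, Predator=-2, Grass=6]  = 6

6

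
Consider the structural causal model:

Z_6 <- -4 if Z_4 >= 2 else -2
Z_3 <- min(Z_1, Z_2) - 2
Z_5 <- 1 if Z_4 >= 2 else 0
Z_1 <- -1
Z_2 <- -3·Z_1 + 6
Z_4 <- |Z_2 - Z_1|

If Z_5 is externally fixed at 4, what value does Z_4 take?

The intervention breaks the incoming arrows to Z_5: Z_5 <- 1 if Z_4 >= 2 else 0 no longer applies, and Z_5 = 4.
Since Z_4 is not a descendant of the intervened variable, it is unaffected.
Z_2 = -3·Z_1 + 6  [with Z_1=-1]  = 9
Z_4 = |Z_2 - Z_1|  [with Z_2=9, Z_1=-1]  = 10

10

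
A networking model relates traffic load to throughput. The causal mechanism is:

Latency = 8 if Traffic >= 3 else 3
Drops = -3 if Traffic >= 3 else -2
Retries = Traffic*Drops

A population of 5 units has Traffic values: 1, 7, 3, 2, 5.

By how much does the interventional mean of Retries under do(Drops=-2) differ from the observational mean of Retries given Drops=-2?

-4.2

do(Drops=-2) breaks Drops's dependence on Traffic. With Drops=-2 fixed, Retries across the units is -2, -14, -6, -4, -10, mean -7.2.
E[Retries|Drops=-2] averages over only the 2 units with Drops=-2 (Traffic = 1, 2): Retries = -2, -4, mean -3.
Difference = -7.2 − (-3) = -4.2.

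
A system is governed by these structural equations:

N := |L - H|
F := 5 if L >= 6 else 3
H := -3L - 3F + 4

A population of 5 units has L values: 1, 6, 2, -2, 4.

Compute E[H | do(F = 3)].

Every unit gets F=3 under the intervention. H values become -8, -23, -11, 1, -17; E[H|do(F=3)] = -11.6.

-11.6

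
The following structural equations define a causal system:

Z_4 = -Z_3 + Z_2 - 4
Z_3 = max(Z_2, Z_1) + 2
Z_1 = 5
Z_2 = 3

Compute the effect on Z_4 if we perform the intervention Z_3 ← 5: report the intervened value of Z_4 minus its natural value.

2

The intervention breaks the incoming arrows to Z_3: Z_3 = max(Z_2, Z_1) + 2 no longer applies, and Z_3 = 5.
Z_4 = -Z_3 + Z_2 - 4  [with Z_3=5, Z_2=3]  = -6
Without intervention: Z_3 = max(Z_2, Z_1) + 2  [with Z_2=3, Z_1=5]  = 7; Z_4 = -Z_3 + Z_2 - 4  [with Z_3=7, Z_2=3]  = -8.
Change = -6 − (-8) = 2.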